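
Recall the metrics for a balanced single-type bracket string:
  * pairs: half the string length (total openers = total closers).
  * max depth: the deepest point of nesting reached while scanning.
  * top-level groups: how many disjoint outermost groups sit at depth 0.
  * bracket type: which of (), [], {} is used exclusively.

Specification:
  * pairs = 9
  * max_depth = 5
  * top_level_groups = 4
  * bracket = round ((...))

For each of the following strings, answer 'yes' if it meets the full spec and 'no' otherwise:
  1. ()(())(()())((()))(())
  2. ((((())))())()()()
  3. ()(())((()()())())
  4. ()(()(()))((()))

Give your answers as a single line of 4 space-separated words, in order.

String 1 '()(())(()())((()))(())': depth seq [1 0 1 2 1 0 1 2 1 2 1 0 1 2 3 2 1 0 1 2 1 0]
  -> pairs=11 depth=3 groups=5 -> no
String 2 '((((())))())()()()': depth seq [1 2 3 4 5 4 3 2 1 2 1 0 1 0 1 0 1 0]
  -> pairs=9 depth=5 groups=4 -> yes
String 3 '()(())((()()())())': depth seq [1 0 1 2 1 0 1 2 3 2 3 2 3 2 1 2 1 0]
  -> pairs=9 depth=3 groups=3 -> no
String 4 '()(()(()))((()))': depth seq [1 0 1 2 1 2 3 2 1 0 1 2 3 2 1 0]
  -> pairs=8 depth=3 groups=3 -> no

Answer: no yes no no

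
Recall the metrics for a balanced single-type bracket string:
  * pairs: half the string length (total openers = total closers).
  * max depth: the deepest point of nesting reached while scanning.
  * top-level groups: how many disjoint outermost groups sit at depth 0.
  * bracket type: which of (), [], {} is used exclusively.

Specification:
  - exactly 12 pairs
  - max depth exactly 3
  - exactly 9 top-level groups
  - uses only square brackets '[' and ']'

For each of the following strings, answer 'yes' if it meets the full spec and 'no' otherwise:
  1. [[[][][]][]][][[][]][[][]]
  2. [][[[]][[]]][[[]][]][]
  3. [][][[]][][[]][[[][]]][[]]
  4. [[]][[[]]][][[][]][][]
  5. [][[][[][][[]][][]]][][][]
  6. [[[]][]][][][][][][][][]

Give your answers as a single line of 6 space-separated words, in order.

Answer: no no no no no yes

Derivation:
String 1 '[[[][][]][]][][[][]][[][]]': depth seq [1 2 3 2 3 2 3 2 1 2 1 0 1 0 1 2 1 2 1 0 1 2 1 2 1 0]
  -> pairs=13 depth=3 groups=4 -> no
String 2 '[][[[]][[]]][[[]][]][]': depth seq [1 0 1 2 3 2 1 2 3 2 1 0 1 2 3 2 1 2 1 0 1 0]
  -> pairs=11 depth=3 groups=4 -> no
String 3 '[][][[]][][[]][[[][]]][[]]': depth seq [1 0 1 0 1 2 1 0 1 0 1 2 1 0 1 2 3 2 3 2 1 0 1 2 1 0]
  -> pairs=13 depth=3 groups=7 -> no
String 4 '[[]][[[]]][][[][]][][]': depth seq [1 2 1 0 1 2 3 2 1 0 1 0 1 2 1 2 1 0 1 0 1 0]
  -> pairs=11 depth=3 groups=6 -> no
String 5 '[][[][[][][[]][][]]][][][]': depth seq [1 0 1 2 1 2 3 2 3 2 3 4 3 2 3 2 3 2 1 0 1 0 1 0 1 0]
  -> pairs=13 depth=4 groups=5 -> no
String 6 '[[[]][]][][][][][][][][]': depth seq [1 2 3 2 1 2 1 0 1 0 1 0 1 0 1 0 1 0 1 0 1 0 1 0]
  -> pairs=12 depth=3 groups=9 -> yes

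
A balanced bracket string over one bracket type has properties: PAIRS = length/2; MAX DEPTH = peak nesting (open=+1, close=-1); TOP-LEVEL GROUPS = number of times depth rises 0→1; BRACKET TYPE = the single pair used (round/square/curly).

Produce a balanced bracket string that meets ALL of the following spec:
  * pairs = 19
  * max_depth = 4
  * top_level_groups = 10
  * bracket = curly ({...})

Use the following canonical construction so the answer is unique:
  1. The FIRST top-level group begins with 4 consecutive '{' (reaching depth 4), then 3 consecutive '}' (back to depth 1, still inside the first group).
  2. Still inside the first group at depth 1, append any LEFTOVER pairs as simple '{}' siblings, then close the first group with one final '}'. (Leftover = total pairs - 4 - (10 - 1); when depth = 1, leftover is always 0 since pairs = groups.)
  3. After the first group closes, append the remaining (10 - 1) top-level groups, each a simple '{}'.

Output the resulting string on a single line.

Answer: {{{{}}}{}{}{}{}{}{}}{}{}{}{}{}{}{}{}{}

Derivation:
Spec: pairs=19 depth=4 groups=10
Leftover pairs = 19 - 4 - (10-1) = 6
First group: deep chain of depth 4 + 6 sibling pairs
Remaining 9 groups: simple '{}' each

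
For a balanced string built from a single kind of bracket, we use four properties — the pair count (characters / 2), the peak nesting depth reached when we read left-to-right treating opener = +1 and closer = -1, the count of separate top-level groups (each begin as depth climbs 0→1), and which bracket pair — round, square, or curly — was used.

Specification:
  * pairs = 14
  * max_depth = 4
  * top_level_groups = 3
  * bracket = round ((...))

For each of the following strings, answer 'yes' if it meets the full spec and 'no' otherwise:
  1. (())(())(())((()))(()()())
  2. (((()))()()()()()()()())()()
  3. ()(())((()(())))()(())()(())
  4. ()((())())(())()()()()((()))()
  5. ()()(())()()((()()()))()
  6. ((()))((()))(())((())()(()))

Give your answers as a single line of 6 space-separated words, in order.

Answer: no yes no no no no

Derivation:
String 1 '(())(())(())((()))(()()())': depth seq [1 2 1 0 1 2 1 0 1 2 1 0 1 2 3 2 1 0 1 2 1 2 1 2 1 0]
  -> pairs=13 depth=3 groups=5 -> no
String 2 '(((()))()()()()()()()())()()': depth seq [1 2 3 4 3 2 1 2 1 2 1 2 1 2 1 2 1 2 1 2 1 2 1 0 1 0 1 0]
  -> pairs=14 depth=4 groups=3 -> yes
String 3 '()(())((()(())))()(())()(())': depth seq [1 0 1 2 1 0 1 2 3 2 3 4 3 2 1 0 1 0 1 2 1 0 1 0 1 2 1 0]
  -> pairs=14 depth=4 groups=7 -> no
String 4 '()((())())(())()()()()((()))()': depth seq [1 0 1 2 3 2 1 2 1 0 1 2 1 0 1 0 1 0 1 0 1 0 1 2 3 2 1 0 1 0]
  -> pairs=15 depth=3 groups=9 -> no
String 5 '()()(())()()((()()()))()': depth seq [1 0 1 0 1 2 1 0 1 0 1 0 1 2 3 2 3 2 3 2 1 0 1 0]
  -> pairs=12 depth=3 groups=7 -> no
String 6 '((()))((()))(())((())()(()))': depth seq [1 2 3 2 1 0 1 2 3 2 1 0 1 2 1 0 1 2 3 2 1 2 1 2 3 2 1 0]
  -> pairs=14 depth=3 groups=4 -> no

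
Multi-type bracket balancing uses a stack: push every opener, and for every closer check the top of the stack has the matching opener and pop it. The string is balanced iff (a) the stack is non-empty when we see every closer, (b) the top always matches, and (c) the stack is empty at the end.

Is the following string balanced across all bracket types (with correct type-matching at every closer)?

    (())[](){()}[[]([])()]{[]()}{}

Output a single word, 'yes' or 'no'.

pos 0: push '('; stack = (
pos 1: push '('; stack = ((
pos 2: ')' matches '('; pop; stack = (
pos 3: ')' matches '('; pop; stack = (empty)
pos 4: push '['; stack = [
pos 5: ']' matches '['; pop; stack = (empty)
pos 6: push '('; stack = (
pos 7: ')' matches '('; pop; stack = (empty)
pos 8: push '{'; stack = {
pos 9: push '('; stack = {(
pos 10: ')' matches '('; pop; stack = {
pos 11: '}' matches '{'; pop; stack = (empty)
pos 12: push '['; stack = [
pos 13: push '['; stack = [[
pos 14: ']' matches '['; pop; stack = [
pos 15: push '('; stack = [(
pos 16: push '['; stack = [([
pos 17: ']' matches '['; pop; stack = [(
pos 18: ')' matches '('; pop; stack = [
pos 19: push '('; stack = [(
pos 20: ')' matches '('; pop; stack = [
pos 21: ']' matches '['; pop; stack = (empty)
pos 22: push '{'; stack = {
pos 23: push '['; stack = {[
pos 24: ']' matches '['; pop; stack = {
pos 25: push '('; stack = {(
pos 26: ')' matches '('; pop; stack = {
pos 27: '}' matches '{'; pop; stack = (empty)
pos 28: push '{'; stack = {
pos 29: '}' matches '{'; pop; stack = (empty)
end: stack empty → VALID
Verdict: properly nested → yes

Answer: yes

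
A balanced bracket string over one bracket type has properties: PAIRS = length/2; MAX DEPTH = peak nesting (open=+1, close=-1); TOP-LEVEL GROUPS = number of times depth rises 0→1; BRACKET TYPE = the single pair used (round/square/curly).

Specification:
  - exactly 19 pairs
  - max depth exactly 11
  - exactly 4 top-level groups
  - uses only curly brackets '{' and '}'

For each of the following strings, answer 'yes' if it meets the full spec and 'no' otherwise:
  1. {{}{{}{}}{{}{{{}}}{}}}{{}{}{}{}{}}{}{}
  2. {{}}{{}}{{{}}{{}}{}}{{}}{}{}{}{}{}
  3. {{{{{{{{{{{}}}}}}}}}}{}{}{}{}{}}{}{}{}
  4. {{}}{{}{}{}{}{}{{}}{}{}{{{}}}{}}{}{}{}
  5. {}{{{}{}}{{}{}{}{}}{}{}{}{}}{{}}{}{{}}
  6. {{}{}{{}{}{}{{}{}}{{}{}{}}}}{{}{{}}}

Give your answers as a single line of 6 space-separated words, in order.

String 1 '{{}{{}{}}{{}{{{}}}{}}}{{}{}{}{}{}}{}{}': depth seq [1 2 1 2 3 2 3 2 1 2 3 2 3 4 5 4 3 2 3 2 1 0 1 2 1 2 1 2 1 2 1 2 1 0 1 0 1 0]
  -> pairs=19 depth=5 groups=4 -> no
String 2 '{{}}{{}}{{{}}{{}}{}}{{}}{}{}{}{}{}': depth seq [1 2 1 0 1 2 1 0 1 2 3 2 1 2 3 2 1 2 1 0 1 2 1 0 1 0 1 0 1 0 1 0 1 0]
  -> pairs=17 depth=3 groups=9 -> no
String 3 '{{{{{{{{{{{}}}}}}}}}}{}{}{}{}{}}{}{}{}': depth seq [1 2 3 4 5 6 7 8 9 10 11 10 9 8 7 6 5 4 3 2 1 2 1 2 1 2 1 2 1 2 1 0 1 0 1 0 1 0]
  -> pairs=19 depth=11 groups=4 -> yes
String 4 '{{}}{{}{}{}{}{}{{}}{}{}{{{}}}{}}{}{}{}': depth seq [1 2 1 0 1 2 1 2 1 2 1 2 1 2 1 2 3 2 1 2 1 2 1 2 3 4 3 2 1 2 1 0 1 0 1 0 1 0]
  -> pairs=19 depth=4 groups=5 -> no
String 5 '{}{{{}{}}{{}{}{}{}}{}{}{}{}}{{}}{}{{}}': depth seq [1 0 1 2 3 2 3 2 1 2 3 2 3 2 3 2 3 2 1 2 1 2 1 2 1 2 1 0 1 2 1 0 1 0 1 2 1 0]
  -> pairs=19 depth=3 groups=5 -> no
String 6 '{{}{}{{}{}{}{{}{}}{{}{}{}}}}{{}{{}}}': depth seq [1 2 1 2 1 2 3 2 3 2 3 2 3 4 3 4 3 2 3 4 3 4 3 4 3 2 1 0 1 2 1 2 3 2 1 0]
  -> pairs=18 depth=4 groups=2 -> no

Answer: no no yes no no no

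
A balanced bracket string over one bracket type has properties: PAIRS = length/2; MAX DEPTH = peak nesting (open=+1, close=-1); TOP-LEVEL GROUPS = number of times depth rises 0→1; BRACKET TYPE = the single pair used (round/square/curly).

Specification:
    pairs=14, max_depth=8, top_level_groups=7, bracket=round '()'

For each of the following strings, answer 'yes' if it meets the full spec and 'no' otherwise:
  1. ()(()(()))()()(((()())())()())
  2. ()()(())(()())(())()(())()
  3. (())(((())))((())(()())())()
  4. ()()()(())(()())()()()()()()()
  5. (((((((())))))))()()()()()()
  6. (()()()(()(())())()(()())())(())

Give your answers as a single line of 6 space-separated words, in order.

String 1 '()(()(()))()()(((()())())()())': depth seq [1 0 1 2 1 2 3 2 1 0 1 0 1 0 1 2 3 4 3 4 3 2 3 2 1 2 1 2 1 0]
  -> pairs=15 depth=4 groups=5 -> no
String 2 '()()(())(()())(())()(())()': depth seq [1 0 1 0 1 2 1 0 1 2 1 2 1 0 1 2 1 0 1 0 1 2 1 0 1 0]
  -> pairs=13 depth=2 groups=8 -> no
String 3 '(())(((())))((())(()())())()': depth seq [1 2 1 0 1 2 3 4 3 2 1 0 1 2 3 2 1 2 3 2 3 2 1 2 1 0 1 0]
  -> pairs=14 depth=4 groups=4 -> no
String 4 '()()()(())(()())()()()()()()()': depth seq [1 0 1 0 1 0 1 2 1 0 1 2 1 2 1 0 1 0 1 0 1 0 1 0 1 0 1 0 1 0]
  -> pairs=15 depth=2 groups=12 -> no
String 5 '(((((((())))))))()()()()()()': depth seq [1 2 3 4 5 6 7 8 7 6 5 4 3 2 1 0 1 0 1 0 1 0 1 0 1 0 1 0]
  -> pairs=14 depth=8 groups=7 -> yes
String 6 '(()()()(()(())())()(()())())(())': depth seq [1 2 1 2 1 2 1 2 3 2 3 4 3 2 3 2 1 2 1 2 3 2 3 2 1 2 1 0 1 2 1 0]
  -> pairs=16 depth=4 groups=2 -> no

Answer: no no no no yes no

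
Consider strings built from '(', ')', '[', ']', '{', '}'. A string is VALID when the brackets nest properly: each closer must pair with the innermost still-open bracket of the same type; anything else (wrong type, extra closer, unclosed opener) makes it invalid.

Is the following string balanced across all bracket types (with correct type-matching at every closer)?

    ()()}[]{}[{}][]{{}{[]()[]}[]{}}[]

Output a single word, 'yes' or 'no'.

pos 0: push '('; stack = (
pos 1: ')' matches '('; pop; stack = (empty)
pos 2: push '('; stack = (
pos 3: ')' matches '('; pop; stack = (empty)
pos 4: saw closer '}' but stack is empty → INVALID
Verdict: unmatched closer '}' at position 4 → no

Answer: no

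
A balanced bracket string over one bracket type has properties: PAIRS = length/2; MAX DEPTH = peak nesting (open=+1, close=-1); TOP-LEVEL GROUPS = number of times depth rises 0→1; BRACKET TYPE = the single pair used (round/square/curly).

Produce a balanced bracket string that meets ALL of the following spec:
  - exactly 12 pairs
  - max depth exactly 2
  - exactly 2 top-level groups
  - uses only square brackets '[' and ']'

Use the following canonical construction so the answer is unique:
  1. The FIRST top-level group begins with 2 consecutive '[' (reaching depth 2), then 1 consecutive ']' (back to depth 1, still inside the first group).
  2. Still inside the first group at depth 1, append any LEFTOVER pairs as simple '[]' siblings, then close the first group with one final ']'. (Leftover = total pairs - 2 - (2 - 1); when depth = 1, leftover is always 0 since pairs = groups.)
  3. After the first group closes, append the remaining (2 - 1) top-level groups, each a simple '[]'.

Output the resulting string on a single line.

Answer: [[][][][][][][][][][]][]

Derivation:
Spec: pairs=12 depth=2 groups=2
Leftover pairs = 12 - 2 - (2-1) = 9
First group: deep chain of depth 2 + 9 sibling pairs
Remaining 1 groups: simple '[]' each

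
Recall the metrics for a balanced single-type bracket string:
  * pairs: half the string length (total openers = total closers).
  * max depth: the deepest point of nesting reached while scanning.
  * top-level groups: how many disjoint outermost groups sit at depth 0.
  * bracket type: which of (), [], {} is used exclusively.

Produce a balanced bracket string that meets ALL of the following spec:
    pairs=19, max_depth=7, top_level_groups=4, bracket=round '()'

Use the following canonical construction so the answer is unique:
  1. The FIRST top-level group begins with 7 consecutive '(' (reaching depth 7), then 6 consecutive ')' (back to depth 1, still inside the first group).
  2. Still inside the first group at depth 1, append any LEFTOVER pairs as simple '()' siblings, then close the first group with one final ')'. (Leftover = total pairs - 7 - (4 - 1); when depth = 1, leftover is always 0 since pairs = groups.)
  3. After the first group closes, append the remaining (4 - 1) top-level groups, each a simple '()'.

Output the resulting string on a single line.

Spec: pairs=19 depth=7 groups=4
Leftover pairs = 19 - 7 - (4-1) = 9
First group: deep chain of depth 7 + 9 sibling pairs
Remaining 3 groups: simple '()' each

Answer: ((((((())))))()()()()()()()()())()()()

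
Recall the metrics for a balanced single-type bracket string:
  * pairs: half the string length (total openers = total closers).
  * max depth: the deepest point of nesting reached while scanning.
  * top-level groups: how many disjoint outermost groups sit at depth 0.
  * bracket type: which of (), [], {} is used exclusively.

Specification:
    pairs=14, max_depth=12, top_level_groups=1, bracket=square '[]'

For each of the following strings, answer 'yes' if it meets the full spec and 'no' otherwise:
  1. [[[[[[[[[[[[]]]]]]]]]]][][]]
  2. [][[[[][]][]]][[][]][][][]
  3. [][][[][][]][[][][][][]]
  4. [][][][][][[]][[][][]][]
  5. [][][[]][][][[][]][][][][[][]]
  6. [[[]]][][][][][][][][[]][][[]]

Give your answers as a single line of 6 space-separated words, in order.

String 1 '[[[[[[[[[[[[]]]]]]]]]]][][]]': depth seq [1 2 3 4 5 6 7 8 9 10 11 12 11 10 9 8 7 6 5 4 3 2 1 2 1 2 1 0]
  -> pairs=14 depth=12 groups=1 -> yes
String 2 '[][[[[][]][]]][[][]][][][]': depth seq [1 0 1 2 3 4 3 4 3 2 3 2 1 0 1 2 1 2 1 0 1 0 1 0 1 0]
  -> pairs=13 depth=4 groups=6 -> no
String 3 '[][][[][][]][[][][][][]]': depth seq [1 0 1 0 1 2 1 2 1 2 1 0 1 2 1 2 1 2 1 2 1 2 1 0]
  -> pairs=12 depth=2 groups=4 -> no
String 4 '[][][][][][[]][[][][]][]': depth seq [1 0 1 0 1 0 1 0 1 0 1 2 1 0 1 2 1 2 1 2 1 0 1 0]
  -> pairs=12 depth=2 groups=8 -> no
String 5 '[][][[]][][][[][]][][][][[][]]': depth seq [1 0 1 0 1 2 1 0 1 0 1 0 1 2 1 2 1 0 1 0 1 0 1 0 1 2 1 2 1 0]
  -> pairs=15 depth=2 groups=10 -> no
String 6 '[[[]]][][][][][][][][[]][][[]]': depth seq [1 2 3 2 1 0 1 0 1 0 1 0 1 0 1 0 1 0 1 0 1 2 1 0 1 0 1 2 1 0]
  -> pairs=15 depth=3 groups=11 -> no

Answer: yes no no no no no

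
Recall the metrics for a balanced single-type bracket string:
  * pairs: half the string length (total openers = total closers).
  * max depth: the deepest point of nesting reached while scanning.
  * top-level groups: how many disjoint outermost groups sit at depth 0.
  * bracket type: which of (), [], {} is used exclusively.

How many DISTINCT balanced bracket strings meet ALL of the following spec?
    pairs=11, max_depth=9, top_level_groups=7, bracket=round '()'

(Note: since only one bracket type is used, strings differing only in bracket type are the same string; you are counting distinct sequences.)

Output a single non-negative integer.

Spec: pairs=11 depth=9 groups=7
Count(depth <= 9) = 637
Count(depth <= 8) = 637
Count(depth == 9) = 637 - 637 = 0

Answer: 0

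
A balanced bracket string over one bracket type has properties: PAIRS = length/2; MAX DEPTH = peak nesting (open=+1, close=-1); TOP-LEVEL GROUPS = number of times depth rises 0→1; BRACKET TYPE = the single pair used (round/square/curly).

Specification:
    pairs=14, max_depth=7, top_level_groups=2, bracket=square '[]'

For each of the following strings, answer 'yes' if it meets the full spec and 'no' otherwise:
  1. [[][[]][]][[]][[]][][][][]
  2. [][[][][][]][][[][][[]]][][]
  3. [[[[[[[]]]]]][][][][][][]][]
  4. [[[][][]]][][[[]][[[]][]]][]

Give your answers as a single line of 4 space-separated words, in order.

String 1 '[[][[]][]][[]][[]][][][][]': depth seq [1 2 1 2 3 2 1 2 1 0 1 2 1 0 1 2 1 0 1 0 1 0 1 0 1 0]
  -> pairs=13 depth=3 groups=7 -> no
String 2 '[][[][][][]][][[][][[]]][][]': depth seq [1 0 1 2 1 2 1 2 1 2 1 0 1 0 1 2 1 2 1 2 3 2 1 0 1 0 1 0]
  -> pairs=14 depth=3 groups=6 -> no
String 3 '[[[[[[[]]]]]][][][][][][]][]': depth seq [1 2 3 4 5 6 7 6 5 4 3 2 1 2 1 2 1 2 1 2 1 2 1 2 1 0 1 0]
  -> pairs=14 depth=7 groups=2 -> yes
String 4 '[[[][][]]][][[[]][[[]][]]][]': depth seq [1 2 3 2 3 2 3 2 1 0 1 0 1 2 3 2 1 2 3 4 3 2 3 2 1 0 1 0]
  -> pairs=14 depth=4 groups=4 -> no

Answer: no no yes no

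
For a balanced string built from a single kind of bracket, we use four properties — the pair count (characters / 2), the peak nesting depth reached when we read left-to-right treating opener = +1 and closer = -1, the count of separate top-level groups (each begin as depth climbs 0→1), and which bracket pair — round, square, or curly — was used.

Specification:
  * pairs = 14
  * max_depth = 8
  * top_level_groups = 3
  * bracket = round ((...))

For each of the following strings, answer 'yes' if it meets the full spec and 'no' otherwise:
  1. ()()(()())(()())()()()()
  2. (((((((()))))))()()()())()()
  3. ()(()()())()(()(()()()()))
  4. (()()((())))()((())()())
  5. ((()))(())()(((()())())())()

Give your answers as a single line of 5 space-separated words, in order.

Answer: no yes no no no

Derivation:
String 1 '()()(()())(()())()()()()': depth seq [1 0 1 0 1 2 1 2 1 0 1 2 1 2 1 0 1 0 1 0 1 0 1 0]
  -> pairs=12 depth=2 groups=8 -> no
String 2 '(((((((()))))))()()()())()()': depth seq [1 2 3 4 5 6 7 8 7 6 5 4 3 2 1 2 1 2 1 2 1 2 1 0 1 0 1 0]
  -> pairs=14 depth=8 groups=3 -> yes
String 3 '()(()()())()(()(()()()()))': depth seq [1 0 1 2 1 2 1 2 1 0 1 0 1 2 1 2 3 2 3 2 3 2 3 2 1 0]
  -> pairs=13 depth=3 groups=4 -> no
String 4 '(()()((())))()((())()())': depth seq [1 2 1 2 1 2 3 4 3 2 1 0 1 0 1 2 3 2 1 2 1 2 1 0]
  -> pairs=12 depth=4 groups=3 -> no
String 5 '((()))(())()(((()())())())()': depth seq [1 2 3 2 1 0 1 2 1 0 1 0 1 2 3 4 3 4 3 2 3 2 1 2 1 0 1 0]
  -> pairs=14 depth=4 groups=5 -> no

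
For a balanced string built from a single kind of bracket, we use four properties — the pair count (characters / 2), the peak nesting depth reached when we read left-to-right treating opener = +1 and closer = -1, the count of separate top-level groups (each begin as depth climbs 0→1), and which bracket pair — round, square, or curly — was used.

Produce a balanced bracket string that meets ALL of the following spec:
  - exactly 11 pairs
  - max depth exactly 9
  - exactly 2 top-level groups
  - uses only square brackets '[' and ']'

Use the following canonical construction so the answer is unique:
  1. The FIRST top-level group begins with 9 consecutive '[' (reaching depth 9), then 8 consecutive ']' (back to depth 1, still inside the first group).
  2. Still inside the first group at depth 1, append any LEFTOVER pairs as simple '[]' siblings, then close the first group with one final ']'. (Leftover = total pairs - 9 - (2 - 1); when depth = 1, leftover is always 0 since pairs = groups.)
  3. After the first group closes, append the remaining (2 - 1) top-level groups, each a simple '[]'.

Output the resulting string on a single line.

Spec: pairs=11 depth=9 groups=2
Leftover pairs = 11 - 9 - (2-1) = 1
First group: deep chain of depth 9 + 1 sibling pairs
Remaining 1 groups: simple '[]' each

Answer: [[[[[[[[[]]]]]]]][]][]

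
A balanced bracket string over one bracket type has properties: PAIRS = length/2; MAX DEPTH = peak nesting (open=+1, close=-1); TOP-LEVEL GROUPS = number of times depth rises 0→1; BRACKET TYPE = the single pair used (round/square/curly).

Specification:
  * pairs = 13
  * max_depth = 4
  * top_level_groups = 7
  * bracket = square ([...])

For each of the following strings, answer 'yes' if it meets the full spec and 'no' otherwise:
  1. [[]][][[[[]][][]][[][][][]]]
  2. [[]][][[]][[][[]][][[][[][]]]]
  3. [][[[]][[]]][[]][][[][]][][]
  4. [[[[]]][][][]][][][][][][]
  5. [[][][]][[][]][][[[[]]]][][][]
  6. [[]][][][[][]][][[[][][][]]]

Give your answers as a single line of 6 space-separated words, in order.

String 1 '[[]][][[[[]][][]][[][][][]]]': depth seq [1 2 1 0 1 0 1 2 3 4 3 2 3 2 3 2 1 2 3 2 3 2 3 2 3 2 1 0]
  -> pairs=14 depth=4 groups=3 -> no
String 2 '[[]][][[]][[][[]][][[][[][]]]]': depth seq [1 2 1 0 1 0 1 2 1 0 1 2 1 2 3 2 1 2 1 2 3 2 3 4 3 4 3 2 1 0]
  -> pairs=15 depth=4 groups=4 -> no
String 3 '[][[[]][[]]][[]][][[][]][][]': depth seq [1 0 1 2 3 2 1 2 3 2 1 0 1 2 1 0 1 0 1 2 1 2 1 0 1 0 1 0]
  -> pairs=14 depth=3 groups=7 -> no
String 4 '[[[[]]][][][]][][][][][][]': depth seq [1 2 3 4 3 2 1 2 1 2 1 2 1 0 1 0 1 0 1 0 1 0 1 0 1 0]
  -> pairs=13 depth=4 groups=7 -> yes
String 5 '[[][][]][[][]][][[[[]]]][][][]': depth seq [1 2 1 2 1 2 1 0 1 2 1 2 1 0 1 0 1 2 3 4 3 2 1 0 1 0 1 0 1 0]
  -> pairs=15 depth=4 groups=7 -> no
String 6 '[[]][][][[][]][][[[][][][]]]': depth seq [1 2 1 0 1 0 1 0 1 2 1 2 1 0 1 0 1 2 3 2 3 2 3 2 3 2 1 0]
  -> pairs=14 depth=3 groups=6 -> no

Answer: no no no yes no no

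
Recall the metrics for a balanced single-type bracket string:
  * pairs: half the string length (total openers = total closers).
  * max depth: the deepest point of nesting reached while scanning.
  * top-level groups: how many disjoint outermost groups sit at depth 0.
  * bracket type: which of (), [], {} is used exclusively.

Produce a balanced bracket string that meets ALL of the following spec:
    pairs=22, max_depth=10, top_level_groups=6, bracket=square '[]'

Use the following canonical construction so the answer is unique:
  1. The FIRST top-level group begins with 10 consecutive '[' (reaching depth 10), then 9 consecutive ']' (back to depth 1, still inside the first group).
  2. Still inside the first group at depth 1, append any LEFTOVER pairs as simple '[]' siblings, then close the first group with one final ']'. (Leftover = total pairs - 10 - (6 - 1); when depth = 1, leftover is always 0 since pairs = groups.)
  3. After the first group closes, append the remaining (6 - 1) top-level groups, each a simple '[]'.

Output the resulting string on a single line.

Spec: pairs=22 depth=10 groups=6
Leftover pairs = 22 - 10 - (6-1) = 7
First group: deep chain of depth 10 + 7 sibling pairs
Remaining 5 groups: simple '[]' each

Answer: [[[[[[[[[[]]]]]]]]][][][][][][][]][][][][][]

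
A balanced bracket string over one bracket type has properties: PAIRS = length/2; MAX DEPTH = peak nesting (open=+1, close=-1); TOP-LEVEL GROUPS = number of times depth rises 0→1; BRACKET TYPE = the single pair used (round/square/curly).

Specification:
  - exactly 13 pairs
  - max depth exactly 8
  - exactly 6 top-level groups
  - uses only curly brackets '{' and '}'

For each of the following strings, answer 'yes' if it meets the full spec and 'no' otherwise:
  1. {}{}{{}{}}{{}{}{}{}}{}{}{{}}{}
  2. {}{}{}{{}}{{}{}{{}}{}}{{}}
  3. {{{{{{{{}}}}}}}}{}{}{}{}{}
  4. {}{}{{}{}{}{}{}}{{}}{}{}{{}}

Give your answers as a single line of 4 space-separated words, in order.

String 1 '{}{}{{}{}}{{}{}{}{}}{}{}{{}}{}': depth seq [1 0 1 0 1 2 1 2 1 0 1 2 1 2 1 2 1 2 1 0 1 0 1 0 1 2 1 0 1 0]
  -> pairs=15 depth=2 groups=8 -> no
String 2 '{}{}{}{{}}{{}{}{{}}{}}{{}}': depth seq [1 0 1 0 1 0 1 2 1 0 1 2 1 2 1 2 3 2 1 2 1 0 1 2 1 0]
  -> pairs=13 depth=3 groups=6 -> no
String 3 '{{{{{{{{}}}}}}}}{}{}{}{}{}': depth seq [1 2 3 4 5 6 7 8 7 6 5 4 3 2 1 0 1 0 1 0 1 0 1 0 1 0]
  -> pairs=13 depth=8 groups=6 -> yes
String 4 '{}{}{{}{}{}{}{}}{{}}{}{}{{}}': depth seq [1 0 1 0 1 2 1 2 1 2 1 2 1 2 1 0 1 2 1 0 1 0 1 0 1 2 1 0]
  -> pairs=14 depth=2 groups=7 -> no

Answer: no no yes no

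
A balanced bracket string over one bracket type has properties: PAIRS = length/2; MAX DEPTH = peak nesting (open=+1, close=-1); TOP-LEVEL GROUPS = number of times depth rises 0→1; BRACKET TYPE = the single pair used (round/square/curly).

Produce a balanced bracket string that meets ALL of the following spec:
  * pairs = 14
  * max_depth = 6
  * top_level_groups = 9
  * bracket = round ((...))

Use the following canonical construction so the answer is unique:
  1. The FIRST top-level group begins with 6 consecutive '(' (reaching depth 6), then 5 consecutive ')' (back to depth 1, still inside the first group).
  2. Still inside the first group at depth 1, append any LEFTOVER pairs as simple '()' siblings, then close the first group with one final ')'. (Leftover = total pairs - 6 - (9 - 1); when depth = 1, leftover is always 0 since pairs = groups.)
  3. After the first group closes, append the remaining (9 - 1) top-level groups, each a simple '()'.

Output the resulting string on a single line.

Answer: (((((())))))()()()()()()()()

Derivation:
Spec: pairs=14 depth=6 groups=9
Leftover pairs = 14 - 6 - (9-1) = 0
First group: deep chain of depth 6 + 0 sibling pairs
Remaining 8 groups: simple '()' each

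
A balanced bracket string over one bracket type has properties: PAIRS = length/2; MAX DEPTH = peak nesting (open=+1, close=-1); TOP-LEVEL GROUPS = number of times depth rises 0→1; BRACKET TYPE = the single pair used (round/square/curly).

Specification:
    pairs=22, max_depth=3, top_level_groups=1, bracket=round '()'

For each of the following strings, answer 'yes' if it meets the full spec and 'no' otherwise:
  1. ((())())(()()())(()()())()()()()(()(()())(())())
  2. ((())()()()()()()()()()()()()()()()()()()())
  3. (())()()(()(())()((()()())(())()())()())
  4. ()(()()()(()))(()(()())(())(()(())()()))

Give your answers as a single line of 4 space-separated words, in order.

Answer: no yes no no

Derivation:
String 1 '((())())(()()())(()()())()()()()(()(()())(())())': depth seq [1 2 3 2 1 2 1 0 1 2 1 2 1 2 1 0 1 2 1 2 1 2 1 0 1 0 1 0 1 0 1 0 1 2 1 2 3 2 3 2 1 2 3 2 1 2 1 0]
  -> pairs=24 depth=3 groups=8 -> no
String 2 '((())()()()()()()()()()()()()()()()()()()())': depth seq [1 2 3 2 1 2 1 2 1 2 1 2 1 2 1 2 1 2 1 2 1 2 1 2 1 2 1 2 1 2 1 2 1 2 1 2 1 2 1 2 1 2 1 0]
  -> pairs=22 depth=3 groups=1 -> yes
String 3 '(())()()(()(())()((()()())(())()())()())': depth seq [1 2 1 0 1 0 1 0 1 2 1 2 3 2 1 2 1 2 3 4 3 4 3 4 3 2 3 4 3 2 3 2 3 2 1 2 1 2 1 0]
  -> pairs=20 depth=4 groups=4 -> no
String 4 '()(()()()(()))(()(()())(())(()(())()()))': depth seq [1 0 1 2 1 2 1 2 1 2 3 2 1 0 1 2 1 2 3 2 3 2 1 2 3 2 1 2 3 2 3 4 3 2 3 2 3 2 1 0]
  -> pairs=20 depth=4 groups=3 -> no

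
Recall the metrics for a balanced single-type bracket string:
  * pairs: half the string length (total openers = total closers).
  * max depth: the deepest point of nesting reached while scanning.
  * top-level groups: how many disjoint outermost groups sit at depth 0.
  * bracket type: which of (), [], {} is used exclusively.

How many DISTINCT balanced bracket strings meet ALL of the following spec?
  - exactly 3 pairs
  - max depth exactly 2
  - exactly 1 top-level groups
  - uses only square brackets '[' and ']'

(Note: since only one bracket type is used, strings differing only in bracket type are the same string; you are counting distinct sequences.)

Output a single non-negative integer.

Answer: 1

Derivation:
Spec: pairs=3 depth=2 groups=1
Count(depth <= 2) = 1
Count(depth <= 1) = 0
Count(depth == 2) = 1 - 0 = 1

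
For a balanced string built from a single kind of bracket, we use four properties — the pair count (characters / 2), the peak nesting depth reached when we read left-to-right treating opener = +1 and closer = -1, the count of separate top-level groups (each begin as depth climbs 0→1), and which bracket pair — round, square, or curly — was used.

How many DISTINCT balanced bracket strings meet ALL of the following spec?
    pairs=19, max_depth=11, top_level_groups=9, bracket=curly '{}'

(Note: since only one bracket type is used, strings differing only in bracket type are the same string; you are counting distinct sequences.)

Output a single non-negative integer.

Spec: pairs=19 depth=11 groups=9
Count(depth <= 11) = 6216210
Count(depth <= 10) = 6216201
Count(depth == 11) = 6216210 - 6216201 = 9

Answer: 9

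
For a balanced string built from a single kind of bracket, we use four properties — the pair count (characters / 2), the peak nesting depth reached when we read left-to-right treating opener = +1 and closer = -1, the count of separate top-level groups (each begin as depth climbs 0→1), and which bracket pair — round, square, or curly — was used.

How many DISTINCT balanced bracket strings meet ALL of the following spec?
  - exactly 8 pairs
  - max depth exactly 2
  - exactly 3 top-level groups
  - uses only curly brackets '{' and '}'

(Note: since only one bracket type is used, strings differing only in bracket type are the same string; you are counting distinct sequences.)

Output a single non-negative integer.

Spec: pairs=8 depth=2 groups=3
Count(depth <= 2) = 21
Count(depth <= 1) = 0
Count(depth == 2) = 21 - 0 = 21

Answer: 21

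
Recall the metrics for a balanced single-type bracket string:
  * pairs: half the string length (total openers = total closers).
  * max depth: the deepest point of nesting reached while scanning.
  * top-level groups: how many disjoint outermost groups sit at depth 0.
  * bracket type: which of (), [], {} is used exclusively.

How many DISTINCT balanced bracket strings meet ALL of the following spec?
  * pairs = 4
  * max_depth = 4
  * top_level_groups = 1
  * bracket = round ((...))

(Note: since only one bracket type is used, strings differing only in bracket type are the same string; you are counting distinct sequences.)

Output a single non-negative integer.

Answer: 1

Derivation:
Spec: pairs=4 depth=4 groups=1
Count(depth <= 4) = 5
Count(depth <= 3) = 4
Count(depth == 4) = 5 - 4 = 1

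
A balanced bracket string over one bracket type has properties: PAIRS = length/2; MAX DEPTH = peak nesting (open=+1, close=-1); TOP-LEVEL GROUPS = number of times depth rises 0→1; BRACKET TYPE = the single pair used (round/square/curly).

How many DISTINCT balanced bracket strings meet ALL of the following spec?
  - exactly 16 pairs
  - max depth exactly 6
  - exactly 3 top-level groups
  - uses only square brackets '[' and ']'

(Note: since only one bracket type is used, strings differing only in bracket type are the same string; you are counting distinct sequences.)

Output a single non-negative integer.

Spec: pairs=16 depth=6 groups=3
Count(depth <= 6) = 5433957
Count(depth <= 5) = 3675816
Count(depth == 6) = 5433957 - 3675816 = 1758141

Answer: 1758141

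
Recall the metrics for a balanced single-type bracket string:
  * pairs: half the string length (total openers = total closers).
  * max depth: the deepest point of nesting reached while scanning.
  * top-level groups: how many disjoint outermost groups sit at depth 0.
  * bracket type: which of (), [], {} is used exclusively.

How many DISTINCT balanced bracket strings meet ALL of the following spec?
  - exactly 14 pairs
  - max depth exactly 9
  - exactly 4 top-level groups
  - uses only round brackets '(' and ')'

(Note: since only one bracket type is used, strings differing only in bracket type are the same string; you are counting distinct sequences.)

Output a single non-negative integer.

Spec: pairs=14 depth=9 groups=4
Count(depth <= 9) = 326792
Count(depth <= 8) = 326044
Count(depth == 9) = 326792 - 326044 = 748

Answer: 748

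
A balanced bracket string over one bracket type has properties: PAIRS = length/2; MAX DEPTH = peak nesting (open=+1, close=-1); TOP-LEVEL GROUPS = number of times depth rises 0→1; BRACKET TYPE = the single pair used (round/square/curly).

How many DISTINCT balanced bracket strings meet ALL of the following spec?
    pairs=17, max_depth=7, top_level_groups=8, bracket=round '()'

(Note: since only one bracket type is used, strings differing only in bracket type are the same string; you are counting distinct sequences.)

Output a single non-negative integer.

Spec: pairs=17 depth=7 groups=8
Count(depth <= 7) = 959392
Count(depth <= 6) = 947600
Count(depth == 7) = 959392 - 947600 = 11792

Answer: 11792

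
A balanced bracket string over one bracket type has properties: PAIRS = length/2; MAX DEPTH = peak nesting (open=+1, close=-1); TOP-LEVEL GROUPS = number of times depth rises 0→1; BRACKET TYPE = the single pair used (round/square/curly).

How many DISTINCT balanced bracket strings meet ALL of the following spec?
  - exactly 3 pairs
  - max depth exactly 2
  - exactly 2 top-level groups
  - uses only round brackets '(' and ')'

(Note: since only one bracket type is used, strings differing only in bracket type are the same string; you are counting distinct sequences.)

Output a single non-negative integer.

Answer: 2

Derivation:
Spec: pairs=3 depth=2 groups=2
Count(depth <= 2) = 2
Count(depth <= 1) = 0
Count(depth == 2) = 2 - 0 = 2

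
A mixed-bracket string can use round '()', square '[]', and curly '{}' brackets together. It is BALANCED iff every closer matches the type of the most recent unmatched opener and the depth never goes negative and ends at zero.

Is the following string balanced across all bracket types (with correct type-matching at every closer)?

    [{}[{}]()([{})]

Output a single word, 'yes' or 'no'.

Answer: no

Derivation:
pos 0: push '['; stack = [
pos 1: push '{'; stack = [{
pos 2: '}' matches '{'; pop; stack = [
pos 3: push '['; stack = [[
pos 4: push '{'; stack = [[{
pos 5: '}' matches '{'; pop; stack = [[
pos 6: ']' matches '['; pop; stack = [
pos 7: push '('; stack = [(
pos 8: ')' matches '('; pop; stack = [
pos 9: push '('; stack = [(
pos 10: push '['; stack = [([
pos 11: push '{'; stack = [([{
pos 12: '}' matches '{'; pop; stack = [([
pos 13: saw closer ')' but top of stack is '[' (expected ']') → INVALID
Verdict: type mismatch at position 13: ')' closes '[' → no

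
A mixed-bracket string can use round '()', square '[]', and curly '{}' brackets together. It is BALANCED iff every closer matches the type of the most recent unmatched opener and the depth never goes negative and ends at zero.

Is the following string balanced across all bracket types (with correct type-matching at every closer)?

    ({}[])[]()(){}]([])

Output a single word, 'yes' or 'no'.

Answer: no

Derivation:
pos 0: push '('; stack = (
pos 1: push '{'; stack = ({
pos 2: '}' matches '{'; pop; stack = (
pos 3: push '['; stack = ([
pos 4: ']' matches '['; pop; stack = (
pos 5: ')' matches '('; pop; stack = (empty)
pos 6: push '['; stack = [
pos 7: ']' matches '['; pop; stack = (empty)
pos 8: push '('; stack = (
pos 9: ')' matches '('; pop; stack = (empty)
pos 10: push '('; stack = (
pos 11: ')' matches '('; pop; stack = (empty)
pos 12: push '{'; stack = {
pos 13: '}' matches '{'; pop; stack = (empty)
pos 14: saw closer ']' but stack is empty → INVALID
Verdict: unmatched closer ']' at position 14 → no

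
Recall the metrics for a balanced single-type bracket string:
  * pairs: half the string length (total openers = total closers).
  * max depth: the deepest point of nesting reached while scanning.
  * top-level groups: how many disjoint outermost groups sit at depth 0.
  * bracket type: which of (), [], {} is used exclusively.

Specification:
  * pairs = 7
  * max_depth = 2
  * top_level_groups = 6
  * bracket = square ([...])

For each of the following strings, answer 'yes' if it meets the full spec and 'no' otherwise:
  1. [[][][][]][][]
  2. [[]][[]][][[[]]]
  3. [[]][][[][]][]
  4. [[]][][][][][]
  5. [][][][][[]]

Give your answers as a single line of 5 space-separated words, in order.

String 1 '[[][][][]][][]': depth seq [1 2 1 2 1 2 1 2 1 0 1 0 1 0]
  -> pairs=7 depth=2 groups=3 -> no
String 2 '[[]][[]][][[[]]]': depth seq [1 2 1 0 1 2 1 0 1 0 1 2 3 2 1 0]
  -> pairs=8 depth=3 groups=4 -> no
String 3 '[[]][][[][]][]': depth seq [1 2 1 0 1 0 1 2 1 2 1 0 1 0]
  -> pairs=7 depth=2 groups=4 -> no
String 4 '[[]][][][][][]': depth seq [1 2 1 0 1 0 1 0 1 0 1 0 1 0]
  -> pairs=7 depth=2 groups=6 -> yes
String 5 '[][][][][[]]': depth seq [1 0 1 0 1 0 1 0 1 2 1 0]
  -> pairs=6 depth=2 groups=5 -> no

Answer: no no no yes no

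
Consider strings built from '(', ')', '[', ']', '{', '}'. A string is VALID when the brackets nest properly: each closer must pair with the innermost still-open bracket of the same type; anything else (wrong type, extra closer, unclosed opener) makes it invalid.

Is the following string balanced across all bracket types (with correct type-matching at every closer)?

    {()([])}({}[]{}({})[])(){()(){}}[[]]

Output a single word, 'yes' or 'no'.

Answer: yes

Derivation:
pos 0: push '{'; stack = {
pos 1: push '('; stack = {(
pos 2: ')' matches '('; pop; stack = {
pos 3: push '('; stack = {(
pos 4: push '['; stack = {([
pos 5: ']' matches '['; pop; stack = {(
pos 6: ')' matches '('; pop; stack = {
pos 7: '}' matches '{'; pop; stack = (empty)
pos 8: push '('; stack = (
pos 9: push '{'; stack = ({
pos 10: '}' matches '{'; pop; stack = (
pos 11: push '['; stack = ([
pos 12: ']' matches '['; pop; stack = (
pos 13: push '{'; stack = ({
pos 14: '}' matches '{'; pop; stack = (
pos 15: push '('; stack = ((
pos 16: push '{'; stack = (({
pos 17: '}' matches '{'; pop; stack = ((
pos 18: ')' matches '('; pop; stack = (
pos 19: push '['; stack = ([
pos 20: ']' matches '['; pop; stack = (
pos 21: ')' matches '('; pop; stack = (empty)
pos 22: push '('; stack = (
pos 23: ')' matches '('; pop; stack = (empty)
pos 24: push '{'; stack = {
pos 25: push '('; stack = {(
pos 26: ')' matches '('; pop; stack = {
pos 27: push '('; stack = {(
pos 28: ')' matches '('; pop; stack = {
pos 29: push '{'; stack = {{
pos 30: '}' matches '{'; pop; stack = {
pos 31: '}' matches '{'; pop; stack = (empty)
pos 32: push '['; stack = [
pos 33: push '['; stack = [[
pos 34: ']' matches '['; pop; stack = [
pos 35: ']' matches '['; pop; stack = (empty)
end: stack empty → VALID
Verdict: properly nested → yes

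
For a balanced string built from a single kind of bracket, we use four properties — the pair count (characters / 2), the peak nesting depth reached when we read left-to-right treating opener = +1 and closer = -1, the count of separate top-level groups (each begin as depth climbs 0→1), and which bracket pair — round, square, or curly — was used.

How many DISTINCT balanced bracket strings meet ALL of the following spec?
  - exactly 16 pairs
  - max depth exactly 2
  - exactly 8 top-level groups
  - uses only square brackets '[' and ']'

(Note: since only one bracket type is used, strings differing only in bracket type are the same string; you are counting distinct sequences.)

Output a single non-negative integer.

Answer: 6435

Derivation:
Spec: pairs=16 depth=2 groups=8
Count(depth <= 2) = 6435
Count(depth <= 1) = 0
Count(depth == 2) = 6435 - 0 = 6435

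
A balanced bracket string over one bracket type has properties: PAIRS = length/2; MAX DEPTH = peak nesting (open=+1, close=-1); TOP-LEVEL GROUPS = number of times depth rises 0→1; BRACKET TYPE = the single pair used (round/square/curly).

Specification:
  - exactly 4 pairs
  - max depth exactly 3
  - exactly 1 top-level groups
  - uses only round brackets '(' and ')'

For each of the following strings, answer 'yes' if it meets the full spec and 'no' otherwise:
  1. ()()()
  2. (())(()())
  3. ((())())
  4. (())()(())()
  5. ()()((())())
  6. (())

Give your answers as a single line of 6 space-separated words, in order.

String 1 '()()()': depth seq [1 0 1 0 1 0]
  -> pairs=3 depth=1 groups=3 -> no
String 2 '(())(()())': depth seq [1 2 1 0 1 2 1 2 1 0]
  -> pairs=5 depth=2 groups=2 -> no
String 3 '((())())': depth seq [1 2 3 2 1 2 1 0]
  -> pairs=4 depth=3 groups=1 -> yes
String 4 '(())()(())()': depth seq [1 2 1 0 1 0 1 2 1 0 1 0]
  -> pairs=6 depth=2 groups=4 -> no
String 5 '()()((())())': depth seq [1 0 1 0 1 2 3 2 1 2 1 0]
  -> pairs=6 depth=3 groups=3 -> no
String 6 '(())': depth seq [1 2 1 0]
  -> pairs=2 depth=2 groups=1 -> no

Answer: no no yes no no no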